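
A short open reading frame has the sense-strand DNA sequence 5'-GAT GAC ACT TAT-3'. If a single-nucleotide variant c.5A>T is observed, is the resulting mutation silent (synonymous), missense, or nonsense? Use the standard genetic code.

Position 5 falls in codon 2: GAC → Asp.
After the substitution the codon is GTC → Val.
Asp ≠ Val, so this is a missense mutation.

missense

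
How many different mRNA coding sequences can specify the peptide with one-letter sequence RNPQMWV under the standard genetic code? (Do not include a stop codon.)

Arg: 6 codons.
Asn: 2 codons.
Pro: 4 codons.
Gln: 2 codons.
Met: 1 codon.
Trp: 1 codon.
Val: 4 codons.
6 × 2 × 4 × 2 × 1 × 1 × 4 = 384.

384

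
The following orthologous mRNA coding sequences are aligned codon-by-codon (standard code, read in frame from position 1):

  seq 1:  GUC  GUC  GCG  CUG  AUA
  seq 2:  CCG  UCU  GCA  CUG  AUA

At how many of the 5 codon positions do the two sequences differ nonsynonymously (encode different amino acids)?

Codon 1: GUC Val / CCG Pro — nonsynonymous.
Codon 2: GUC Val / UCU Ser — nonsynonymous.
Codon 3: GCG Ala / GCA Ala — synonymous.
Codon 4: CUG Leu / CUG Leu — identical.
Codon 5: AUA Ile / AUA Ile — identical.
Nonsynonymous differences: 2.

2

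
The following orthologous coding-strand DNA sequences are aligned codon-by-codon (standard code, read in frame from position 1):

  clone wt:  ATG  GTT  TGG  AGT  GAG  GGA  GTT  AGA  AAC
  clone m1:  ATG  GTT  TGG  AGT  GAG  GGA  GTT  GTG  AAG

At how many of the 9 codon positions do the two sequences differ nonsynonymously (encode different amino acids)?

2

Codon 1: ATG Met / ATG Met — identical.
Codon 2: GTT Val / GTT Val — identical.
Codon 3: TGG Trp / TGG Trp — identical.
Codon 4: AGT Ser / AGT Ser — identical.
Codon 5: GAG Glu / GAG Glu — identical.
Codon 6: GGA Gly / GGA Gly — identical.
Codon 7: GTT Val / GTT Val — identical.
Codon 8: AGA Arg / GTG Val — nonsynonymous.
Codon 9: AAC Asn / AAG Lys — nonsynonymous.
Nonsynonymous differences: 2.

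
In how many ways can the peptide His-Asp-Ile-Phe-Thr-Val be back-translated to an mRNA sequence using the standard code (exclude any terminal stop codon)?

384

His: 2 codons.
Asp: 2 codons.
Ile: 3 codons.
Phe: 2 codons.
Thr: 4 codons.
Val: 4 codons.
2 × 2 × 3 × 2 × 4 × 4 = 384.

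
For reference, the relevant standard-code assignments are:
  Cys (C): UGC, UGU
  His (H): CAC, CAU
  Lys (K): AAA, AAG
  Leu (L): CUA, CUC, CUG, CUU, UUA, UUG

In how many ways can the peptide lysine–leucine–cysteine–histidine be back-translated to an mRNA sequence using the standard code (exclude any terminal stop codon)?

48

Lys: 2 codons.
Leu: 6 codons.
Cys: 2 codons.
His: 2 codons.
2 × 6 × 2 × 2 = 48.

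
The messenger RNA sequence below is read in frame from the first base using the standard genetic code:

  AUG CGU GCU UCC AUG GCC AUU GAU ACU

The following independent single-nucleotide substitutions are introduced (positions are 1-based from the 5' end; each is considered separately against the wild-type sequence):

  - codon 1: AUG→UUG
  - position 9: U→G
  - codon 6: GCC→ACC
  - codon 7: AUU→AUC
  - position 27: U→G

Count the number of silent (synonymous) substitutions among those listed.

3

Codon 1: AUG (Met) → UUG (Leu) — missense.
Codon 3: GCU (Ala) → GCG (Ala) — synonymous.
Codon 6: GCC (Ala) → ACC (Thr) — missense.
Codon 7: AUU (Ile) → AUC (Ile) — synonymous.
Codon 9: ACU (Thr) → ACG (Thr) — synonymous.
Synonymous: 3 of 5.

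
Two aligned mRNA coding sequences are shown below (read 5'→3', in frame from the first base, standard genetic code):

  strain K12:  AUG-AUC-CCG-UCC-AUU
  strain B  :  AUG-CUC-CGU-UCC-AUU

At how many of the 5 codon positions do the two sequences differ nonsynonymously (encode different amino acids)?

2

Codon 1: AUG Met / AUG Met — identical.
Codon 2: AUC Ile / CUC Leu — nonsynonymous.
Codon 3: CCG Pro / CGU Arg — nonsynonymous.
Codon 4: UCC Ser / UCC Ser — identical.
Codon 5: AUU Ile / AUU Ile — identical.
Nonsynonymous differences: 2.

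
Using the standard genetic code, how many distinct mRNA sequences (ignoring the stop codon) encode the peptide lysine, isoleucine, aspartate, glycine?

48

Lys: 2 codons.
Ile: 3 codons.
Asp: 2 codons.
Gly: 4 codons.
2 × 3 × 2 × 4 = 48.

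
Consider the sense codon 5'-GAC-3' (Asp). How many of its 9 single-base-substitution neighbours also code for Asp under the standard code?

Position 1: none → 0 synonymous.
Position 2: none → 0 synonymous.
Position 3: GAU → 1 synonymous.
Total: 0 + 0 + 1 = 1.

1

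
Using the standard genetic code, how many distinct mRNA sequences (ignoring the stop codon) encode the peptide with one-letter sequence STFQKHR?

Ser: 6 codons.
Thr: 4 codons.
Phe: 2 codons.
Gln: 2 codons.
Lys: 2 codons.
His: 2 codons.
Arg: 6 codons.
6 × 4 × 2 × 2 × 2 × 2 × 6 = 2304.

2304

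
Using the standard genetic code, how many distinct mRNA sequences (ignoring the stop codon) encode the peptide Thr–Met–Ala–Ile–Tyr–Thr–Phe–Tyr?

Thr: 4 codons.
Met: 1 codon.
Ala: 4 codons.
Ile: 3 codons.
Tyr: 2 codons.
Thr: 4 codons.
Phe: 2 codons.
Tyr: 2 codons.
4 × 1 × 4 × 3 × 2 × 4 × 2 × 2 = 1536.

1536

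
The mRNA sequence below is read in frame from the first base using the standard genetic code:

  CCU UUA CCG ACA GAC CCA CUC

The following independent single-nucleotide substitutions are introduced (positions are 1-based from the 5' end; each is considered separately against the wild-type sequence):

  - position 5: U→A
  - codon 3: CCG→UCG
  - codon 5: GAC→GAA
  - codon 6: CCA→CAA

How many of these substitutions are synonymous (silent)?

Codon 2: UUA (Leu) → UAA (Stop) — nonsense.
Codon 3: CCG (Pro) → UCG (Ser) — missense.
Codon 5: GAC (Asp) → GAA (Glu) — missense.
Codon 6: CCA (Pro) → CAA (Gln) — missense.
Synonymous: 0 of 4.

0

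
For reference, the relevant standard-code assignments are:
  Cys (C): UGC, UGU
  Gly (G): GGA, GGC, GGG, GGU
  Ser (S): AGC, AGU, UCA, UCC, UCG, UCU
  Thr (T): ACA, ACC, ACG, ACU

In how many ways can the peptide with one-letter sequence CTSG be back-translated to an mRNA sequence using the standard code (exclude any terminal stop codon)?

192

Cys: 2 codons.
Thr: 4 codons.
Ser: 6 codons.
Gly: 4 codons.
2 × 4 × 6 × 4 = 192.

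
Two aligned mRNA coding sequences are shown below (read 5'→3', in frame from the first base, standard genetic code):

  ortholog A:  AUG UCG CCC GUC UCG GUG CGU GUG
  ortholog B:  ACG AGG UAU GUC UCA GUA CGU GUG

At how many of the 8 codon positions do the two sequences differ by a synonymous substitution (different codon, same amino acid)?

2

Codon 1: AUG Met / ACG Thr — nonsynonymous.
Codon 2: UCG Ser / AGG Arg — nonsynonymous.
Codon 3: CCC Pro / UAU Tyr — nonsynonymous.
Codon 4: GUC Val / GUC Val — identical.
Codon 5: UCG Ser / UCA Ser — synonymous.
Codon 6: GUG Val / GUA Val — synonymous.
Codon 7: CGU Arg / CGU Arg — identical.
Codon 8: GUG Val / GUG Val — identical.
Synonymous differences: 2.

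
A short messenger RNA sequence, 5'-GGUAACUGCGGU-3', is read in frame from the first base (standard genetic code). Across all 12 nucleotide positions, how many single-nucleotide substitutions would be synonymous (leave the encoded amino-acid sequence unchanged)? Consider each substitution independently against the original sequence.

Codon 1 (GGU, Gly): 3 synonymous substitutions.
Codon 2 (AAC, Asn): 1 synonymous substitution.
Codon 3 (UGC, Cys): 1 synonymous substitution.
Codon 4 (GGU, Gly): 3 synonymous substitutions.
Total: 3 + 1 + 1 + 3 = 8.

8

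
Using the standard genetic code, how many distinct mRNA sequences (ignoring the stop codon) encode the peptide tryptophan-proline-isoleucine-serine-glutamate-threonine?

Trp: 1 codon.
Pro: 4 codons.
Ile: 3 codons.
Ser: 6 codons.
Glu: 2 codons.
Thr: 4 codons.
1 × 4 × 3 × 6 × 2 × 4 = 576.

576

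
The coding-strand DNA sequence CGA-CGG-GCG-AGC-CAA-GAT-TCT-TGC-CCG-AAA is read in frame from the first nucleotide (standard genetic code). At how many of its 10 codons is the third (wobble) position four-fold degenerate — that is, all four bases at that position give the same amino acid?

Codon 1 CGA (Arg): third position 4-fold.
Codon 2 CGG (Arg): third position 4-fold.
Codon 3 GCG (Ala): third position 4-fold.
Codon 4 AGC (Ser): third position 2-fold.
Codon 5 CAA (Gln): third position 2-fold.
Codon 6 GAT (Asp): third position 2-fold.
Codon 7 TCT (Ser): third position 4-fold.
Codon 8 TGC (Cys): third position 2-fold.
Codon 9 CCG (Pro): third position 4-fold.
Codon 10 AAA (Lys): third position 2-fold.
Four-fold degenerate third positions: 5.

5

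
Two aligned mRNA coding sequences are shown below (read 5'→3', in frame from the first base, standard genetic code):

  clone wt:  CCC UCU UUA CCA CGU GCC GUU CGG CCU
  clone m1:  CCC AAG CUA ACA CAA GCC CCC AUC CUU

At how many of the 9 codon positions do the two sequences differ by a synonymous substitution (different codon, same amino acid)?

Codon 1: CCC Pro / CCC Pro — identical.
Codon 2: UCU Ser / AAG Lys — nonsynonymous.
Codon 3: UUA Leu / CUA Leu — synonymous.
Codon 4: CCA Pro / ACA Thr — nonsynonymous.
Codon 5: CGU Arg / CAA Gln — nonsynonymous.
Codon 6: GCC Ala / GCC Ala — identical.
Codon 7: GUU Val / CCC Pro — nonsynonymous.
Codon 8: CGG Arg / AUC Ile — nonsynonymous.
Codon 9: CCU Pro / CUU Leu — nonsynonymous.
Synonymous differences: 1.

1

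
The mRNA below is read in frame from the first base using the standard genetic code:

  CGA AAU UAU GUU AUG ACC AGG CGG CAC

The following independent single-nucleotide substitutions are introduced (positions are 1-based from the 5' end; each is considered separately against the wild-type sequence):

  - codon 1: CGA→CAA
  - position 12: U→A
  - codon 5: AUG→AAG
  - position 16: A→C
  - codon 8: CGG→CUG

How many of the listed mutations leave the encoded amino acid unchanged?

Codon 1: CGA (Arg) → CAA (Gln) — missense.
Codon 4: GUU (Val) → GUA (Val) — synonymous.
Codon 5: AUG (Met) → AAG (Lys) — missense.
Codon 6: ACC (Thr) → CCC (Pro) — missense.
Codon 8: CGG (Arg) → CUG (Leu) — missense.
Synonymous: 1 of 5.

1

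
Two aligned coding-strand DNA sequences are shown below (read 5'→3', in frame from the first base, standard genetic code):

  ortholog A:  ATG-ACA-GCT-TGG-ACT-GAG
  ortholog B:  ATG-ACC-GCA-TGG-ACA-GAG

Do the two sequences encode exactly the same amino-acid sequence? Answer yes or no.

Codon 1: ATG Met / ATG Met — identical.
Codon 2: ACA Thr / ACC Thr — synonymous.
Codon 3: GCT Ala / GCA Ala — synonymous.
Codon 4: TGG Trp / TGG Trp — identical.
Codon 5: ACT Thr / ACA Thr — synonymous.
Codon 6: GAG Glu / GAG Glu — identical.
Nonsynonymous differences: 0 → same protein.

yes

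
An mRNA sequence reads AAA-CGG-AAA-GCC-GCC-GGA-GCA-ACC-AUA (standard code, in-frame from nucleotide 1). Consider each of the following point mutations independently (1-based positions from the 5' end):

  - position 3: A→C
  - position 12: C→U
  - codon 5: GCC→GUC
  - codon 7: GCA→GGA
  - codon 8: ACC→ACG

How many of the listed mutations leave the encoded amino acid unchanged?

2

Codon 1: AAA (Lys) → AAC (Asn) — missense.
Codon 4: GCC (Ala) → GCU (Ala) — synonymous.
Codon 5: GCC (Ala) → GUC (Val) — missense.
Codon 7: GCA (Ala) → GGA (Gly) — missense.
Codon 8: ACC (Thr) → ACG (Thr) — synonymous.
Synonymous: 2 of 5.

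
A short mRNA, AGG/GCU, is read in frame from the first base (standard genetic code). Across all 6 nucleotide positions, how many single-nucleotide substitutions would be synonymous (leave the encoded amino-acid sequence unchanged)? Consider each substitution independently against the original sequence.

5

Codon 1 (AGG, Arg): 2 synonymous substitutions.
Codon 2 (GCU, Ala): 3 synonymous substitutions.
Total: 2 + 3 = 5.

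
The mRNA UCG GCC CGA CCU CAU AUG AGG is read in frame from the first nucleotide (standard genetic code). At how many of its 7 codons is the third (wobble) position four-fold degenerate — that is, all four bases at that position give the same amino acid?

4

Codon 1 UCG (Ser): third position 4-fold.
Codon 2 GCC (Ala): third position 4-fold.
Codon 3 CGA (Arg): third position 4-fold.
Codon 4 CCU (Pro): third position 4-fold.
Codon 5 CAU (His): third position 2-fold.
Codon 6 AUG (Met): third position 1-fold.
Codon 7 AGG (Arg): third position 2-fold.
Four-fold degenerate third positions: 4.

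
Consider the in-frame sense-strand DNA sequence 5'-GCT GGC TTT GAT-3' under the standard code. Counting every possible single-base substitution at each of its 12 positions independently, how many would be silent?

8

Codon 1 (GCT, Ala): 3 synonymous substitutions.
Codon 2 (GGC, Gly): 3 synonymous substitutions.
Codon 3 (TTT, Phe): 1 synonymous substitution.
Codon 4 (GAT, Asp): 1 synonymous substitution.
Total: 3 + 3 + 1 + 1 = 8.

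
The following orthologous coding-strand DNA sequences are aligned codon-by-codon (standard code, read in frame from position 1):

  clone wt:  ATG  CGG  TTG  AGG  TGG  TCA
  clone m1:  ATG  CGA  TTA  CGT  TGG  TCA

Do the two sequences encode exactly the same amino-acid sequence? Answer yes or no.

yes

Codon 1: ATG Met / ATG Met — identical.
Codon 2: CGG Arg / CGA Arg — synonymous.
Codon 3: TTG Leu / TTA Leu — synonymous.
Codon 4: AGG Arg / CGT Arg — synonymous.
Codon 5: TGG Trp / TGG Trp — identical.
Codon 6: TCA Ser / TCA Ser — identical.
Nonsynonymous differences: 0 → same protein.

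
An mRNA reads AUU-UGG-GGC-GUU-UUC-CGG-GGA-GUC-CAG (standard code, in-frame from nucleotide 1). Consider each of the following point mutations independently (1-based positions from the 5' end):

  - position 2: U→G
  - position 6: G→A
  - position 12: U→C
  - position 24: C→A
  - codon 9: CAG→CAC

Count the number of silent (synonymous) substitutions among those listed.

2

Codon 1: AUU (Ile) → AGU (Ser) — missense.
Codon 2: UGG (Trp) → UGA (Stop) — nonsense.
Codon 4: GUU (Val) → GUC (Val) — synonymous.
Codon 8: GUC (Val) → GUA (Val) — synonymous.
Codon 9: CAG (Gln) → CAC (His) — missense.
Synonymous: 2 of 5.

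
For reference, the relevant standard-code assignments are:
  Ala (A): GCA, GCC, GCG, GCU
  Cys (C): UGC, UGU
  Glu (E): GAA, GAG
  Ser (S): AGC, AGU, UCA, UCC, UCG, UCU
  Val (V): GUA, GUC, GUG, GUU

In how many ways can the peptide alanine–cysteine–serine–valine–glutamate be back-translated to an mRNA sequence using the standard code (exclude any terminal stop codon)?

384

Ala: 4 codons.
Cys: 2 codons.
Ser: 6 codons.
Val: 4 codons.
Glu: 2 codons.
4 × 2 × 6 × 4 × 2 = 384.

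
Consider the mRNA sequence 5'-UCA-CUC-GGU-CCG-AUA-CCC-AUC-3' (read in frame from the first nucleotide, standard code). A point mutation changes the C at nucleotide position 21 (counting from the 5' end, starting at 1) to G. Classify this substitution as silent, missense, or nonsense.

Position 21 falls in codon 7: AUC → Ile.
After the substitution the codon is AUG → Met.
Ile ≠ Met, so this is a missense mutation.

missense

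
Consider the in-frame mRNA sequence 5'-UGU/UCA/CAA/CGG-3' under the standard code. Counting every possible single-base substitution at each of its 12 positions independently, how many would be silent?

9

Codon 1 (UGU, Cys): 1 synonymous substitution.
Codon 2 (UCA, Ser): 3 synonymous substitutions.
Codon 3 (CAA, Gln): 1 synonymous substitution.
Codon 4 (CGG, Arg): 4 synonymous substitutions.
Total: 1 + 3 + 1 + 4 = 9.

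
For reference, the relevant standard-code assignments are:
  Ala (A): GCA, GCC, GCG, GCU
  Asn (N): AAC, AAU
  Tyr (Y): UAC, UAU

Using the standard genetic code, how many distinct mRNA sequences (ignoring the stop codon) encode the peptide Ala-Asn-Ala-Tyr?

Ala: 4 codons.
Asn: 2 codons.
Ala: 4 codons.
Tyr: 2 codons.
4 × 2 × 4 × 2 = 64.

64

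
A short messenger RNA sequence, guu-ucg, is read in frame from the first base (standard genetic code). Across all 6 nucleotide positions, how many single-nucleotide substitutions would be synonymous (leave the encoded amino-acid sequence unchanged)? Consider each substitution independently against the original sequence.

6

Codon 1 (GUU, Val): 3 synonymous substitutions.
Codon 2 (UCG, Ser): 3 synonymous substitutions.
Total: 3 + 3 = 6.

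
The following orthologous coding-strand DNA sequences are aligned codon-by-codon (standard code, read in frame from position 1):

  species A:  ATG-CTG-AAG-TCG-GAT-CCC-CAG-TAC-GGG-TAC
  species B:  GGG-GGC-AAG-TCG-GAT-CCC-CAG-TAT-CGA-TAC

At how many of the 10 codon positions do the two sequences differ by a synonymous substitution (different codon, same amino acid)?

1

Codon 1: ATG Met / GGG Gly — nonsynonymous.
Codon 2: CTG Leu / GGC Gly — nonsynonymous.
Codon 3: AAG Lys / AAG Lys — identical.
Codon 4: TCG Ser / TCG Ser — identical.
Codon 5: GAT Asp / GAT Asp — identical.
Codon 6: CCC Pro / CCC Pro — identical.
Codon 7: CAG Gln / CAG Gln — identical.
Codon 8: TAC Tyr / TAT Tyr — synonymous.
Codon 9: GGG Gly / CGA Arg — nonsynonymous.
Codon 10: TAC Tyr / TAC Tyr — identical.
Synonymous differences: 1.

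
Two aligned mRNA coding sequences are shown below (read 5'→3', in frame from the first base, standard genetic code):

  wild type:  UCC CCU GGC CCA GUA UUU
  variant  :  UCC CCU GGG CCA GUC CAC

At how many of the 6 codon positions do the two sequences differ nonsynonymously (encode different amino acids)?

Codon 1: UCC Ser / UCC Ser — identical.
Codon 2: CCU Pro / CCU Pro — identical.
Codon 3: GGC Gly / GGG Gly — synonymous.
Codon 4: CCA Pro / CCA Pro — identical.
Codon 5: GUA Val / GUC Val — synonymous.
Codon 6: UUU Phe / CAC His — nonsynonymous.
Nonsynonymous differences: 1.

1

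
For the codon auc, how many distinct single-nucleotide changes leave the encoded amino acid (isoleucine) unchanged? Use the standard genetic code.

Position 1: none → 0 synonymous.
Position 2: none → 0 synonymous.
Position 3: AUU, AUA → 2 synonymous.
Total: 0 + 0 + 2 = 2.

2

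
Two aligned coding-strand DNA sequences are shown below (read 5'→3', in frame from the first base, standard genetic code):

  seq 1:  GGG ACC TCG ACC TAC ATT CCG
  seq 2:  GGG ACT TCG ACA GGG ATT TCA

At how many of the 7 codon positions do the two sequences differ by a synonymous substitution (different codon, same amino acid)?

Codon 1: GGG Gly / GGG Gly — identical.
Codon 2: ACC Thr / ACT Thr — synonymous.
Codon 3: TCG Ser / TCG Ser — identical.
Codon 4: ACC Thr / ACA Thr — synonymous.
Codon 5: TAC Tyr / GGG Gly — nonsynonymous.
Codon 6: ATT Ile / ATT Ile — identical.
Codon 7: CCG Pro / TCA Ser — nonsynonymous.
Synonymous differences: 2.

2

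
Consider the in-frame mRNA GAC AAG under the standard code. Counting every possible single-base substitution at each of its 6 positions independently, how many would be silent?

2

Codon 1 (GAC, Asp): 1 synonymous substitution.
Codon 2 (AAG, Lys): 1 synonymous substitution.
Total: 1 + 1 = 2.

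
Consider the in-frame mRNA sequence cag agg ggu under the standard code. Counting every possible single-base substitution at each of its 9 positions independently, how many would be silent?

6

Codon 1 (CAG, Gln): 1 synonymous substitution.
Codon 2 (AGG, Arg): 2 synonymous substitutions.
Codon 3 (GGU, Gly): 3 synonymous substitutions.
Total: 1 + 2 + 3 = 6.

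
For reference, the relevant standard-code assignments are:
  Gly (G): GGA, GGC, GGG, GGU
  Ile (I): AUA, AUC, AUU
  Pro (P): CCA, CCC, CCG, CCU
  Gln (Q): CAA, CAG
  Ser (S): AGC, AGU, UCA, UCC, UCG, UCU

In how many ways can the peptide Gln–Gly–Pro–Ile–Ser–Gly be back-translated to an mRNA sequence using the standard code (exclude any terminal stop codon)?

Gln: 2 codons.
Gly: 4 codons.
Pro: 4 codons.
Ile: 3 codons.
Ser: 6 codons.
Gly: 4 codons.
2 × 4 × 4 × 3 × 6 × 4 = 2304.

2304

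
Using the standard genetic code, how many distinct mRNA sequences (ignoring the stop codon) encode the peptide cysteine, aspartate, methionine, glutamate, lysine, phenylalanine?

Cys: 2 codons.
Asp: 2 codons.
Met: 1 codon.
Glu: 2 codons.
Lys: 2 codons.
Phe: 2 codons.
2 × 2 × 1 × 2 × 2 × 2 = 32.

32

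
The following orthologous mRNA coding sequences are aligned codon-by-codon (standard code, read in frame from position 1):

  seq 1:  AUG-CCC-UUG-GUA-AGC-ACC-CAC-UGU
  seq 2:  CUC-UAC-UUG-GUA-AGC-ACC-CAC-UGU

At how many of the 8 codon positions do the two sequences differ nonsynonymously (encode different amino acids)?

2

Codon 1: AUG Met / CUC Leu — nonsynonymous.
Codon 2: CCC Pro / UAC Tyr — nonsynonymous.
Codon 3: UUG Leu / UUG Leu — identical.
Codon 4: GUA Val / GUA Val — identical.
Codon 5: AGC Ser / AGC Ser — identical.
Codon 6: ACC Thr / ACC Thr — identical.
Codon 7: CAC His / CAC His — identical.
Codon 8: UGU Cys / UGU Cys — identical.
Nonsynonymous differences: 2.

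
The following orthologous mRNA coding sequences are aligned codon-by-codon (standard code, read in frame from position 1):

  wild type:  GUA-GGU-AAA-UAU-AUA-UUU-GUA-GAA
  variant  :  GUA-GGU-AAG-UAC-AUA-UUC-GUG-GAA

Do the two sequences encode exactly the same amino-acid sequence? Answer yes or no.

Codon 1: GUA Val / GUA Val — identical.
Codon 2: GGU Gly / GGU Gly — identical.
Codon 3: AAA Lys / AAG Lys — synonymous.
Codon 4: UAU Tyr / UAC Tyr — synonymous.
Codon 5: AUA Ile / AUA Ile — identical.
Codon 6: UUU Phe / UUC Phe — synonymous.
Codon 7: GUA Val / GUG Val — synonymous.
Codon 8: GAA Glu / GAA Glu — identical.
Nonsynonymous differences: 0 → same protein.

yes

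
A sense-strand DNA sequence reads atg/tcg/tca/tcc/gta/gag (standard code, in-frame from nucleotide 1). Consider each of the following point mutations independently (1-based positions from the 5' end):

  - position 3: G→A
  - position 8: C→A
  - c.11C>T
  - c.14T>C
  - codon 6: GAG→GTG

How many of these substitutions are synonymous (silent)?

0

Codon 1: ATG (Met) → ATA (Ile) — missense.
Codon 3: TCA (Ser) → TAA (Stop) — nonsense.
Codon 4: TCC (Ser) → TTC (Phe) — missense.
Codon 5: GTA (Val) → GCA (Ala) — missense.
Codon 6: GAG (Glu) → GTG (Val) — missense.
Synonymous: 0 of 5.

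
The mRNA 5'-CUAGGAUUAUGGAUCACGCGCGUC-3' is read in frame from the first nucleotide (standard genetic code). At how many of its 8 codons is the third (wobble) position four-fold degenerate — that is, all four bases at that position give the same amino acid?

Codon 1 CUA (Leu): third position 4-fold.
Codon 2 GGA (Gly): third position 4-fold.
Codon 3 UUA (Leu): third position 2-fold.
Codon 4 UGG (Trp): third position 1-fold.
Codon 5 AUC (Ile): third position 3-fold.
Codon 6 ACG (Thr): third position 4-fold.
Codon 7 CGC (Arg): third position 4-fold.
Codon 8 GUC (Val): third position 4-fold.
Four-fold degenerate third positions: 5.

5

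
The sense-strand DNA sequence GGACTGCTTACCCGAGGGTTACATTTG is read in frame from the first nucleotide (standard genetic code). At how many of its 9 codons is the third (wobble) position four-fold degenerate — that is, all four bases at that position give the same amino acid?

Codon 1 GGA (Gly): third position 4-fold.
Codon 2 CTG (Leu): third position 4-fold.
Codon 3 CTT (Leu): third position 4-fold.
Codon 4 ACC (Thr): third position 4-fold.
Codon 5 CGA (Arg): third position 4-fold.
Codon 6 GGG (Gly): third position 4-fold.
Codon 7 TTA (Leu): third position 2-fold.
Codon 8 CAT (His): third position 2-fold.
Codon 9 TTG (Leu): third position 2-fold.
Four-fold degenerate third positions: 6.

6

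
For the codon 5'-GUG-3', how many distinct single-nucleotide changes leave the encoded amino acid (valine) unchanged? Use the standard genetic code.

Position 1: none → 0 synonymous.
Position 2: none → 0 synonymous.
Position 3: GUU, GUC, GUA → 3 synonymous.
Total: 0 + 0 + 3 = 3.

3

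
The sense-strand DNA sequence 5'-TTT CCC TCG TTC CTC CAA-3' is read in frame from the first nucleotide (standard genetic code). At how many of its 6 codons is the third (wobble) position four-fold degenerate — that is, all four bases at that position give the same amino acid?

3

Codon 1 TTT (Phe): third position 2-fold.
Codon 2 CCC (Pro): third position 4-fold.
Codon 3 TCG (Ser): third position 4-fold.
Codon 4 TTC (Phe): third position 2-fold.
Codon 5 CTC (Leu): third position 4-fold.
Codon 6 CAA (Gln): third position 2-fold.
Four-fold degenerate third positions: 3.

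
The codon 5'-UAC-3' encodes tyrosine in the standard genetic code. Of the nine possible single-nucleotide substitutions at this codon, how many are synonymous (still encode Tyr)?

1

Position 1: none → 0 synonymous.
Position 2: none → 0 synonymous.
Position 3: UAU → 1 synonymous.
Total: 0 + 0 + 1 = 1.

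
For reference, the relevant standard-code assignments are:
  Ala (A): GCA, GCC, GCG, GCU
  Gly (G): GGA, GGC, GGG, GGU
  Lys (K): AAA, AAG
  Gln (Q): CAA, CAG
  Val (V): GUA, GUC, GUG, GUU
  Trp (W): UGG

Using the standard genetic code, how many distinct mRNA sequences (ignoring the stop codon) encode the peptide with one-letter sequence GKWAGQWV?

Gly: 4 codons.
Lys: 2 codons.
Trp: 1 codon.
Ala: 4 codons.
Gly: 4 codons.
Gln: 2 codons.
Trp: 1 codon.
Val: 4 codons.
4 × 2 × 1 × 4 × 4 × 2 × 1 × 4 = 1024.

1024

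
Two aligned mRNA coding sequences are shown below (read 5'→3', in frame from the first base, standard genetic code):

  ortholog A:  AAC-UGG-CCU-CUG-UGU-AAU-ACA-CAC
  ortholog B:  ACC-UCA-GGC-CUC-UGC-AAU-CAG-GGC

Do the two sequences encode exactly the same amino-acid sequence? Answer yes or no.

no

Codon 1: AAC Asn / ACC Thr — nonsynonymous.
Codon 2: UGG Trp / UCA Ser — nonsynonymous.
Codon 3: CCU Pro / GGC Gly — nonsynonymous.
Codon 4: CUG Leu / CUC Leu — synonymous.
Codon 5: UGU Cys / UGC Cys — synonymous.
Codon 6: AAU Asn / AAU Asn — identical.
Codon 7: ACA Thr / CAG Gln — nonsynonymous.
Codon 8: CAC His / GGC Gly — nonsynonymous.
Nonsynonymous differences: 5 → different protein.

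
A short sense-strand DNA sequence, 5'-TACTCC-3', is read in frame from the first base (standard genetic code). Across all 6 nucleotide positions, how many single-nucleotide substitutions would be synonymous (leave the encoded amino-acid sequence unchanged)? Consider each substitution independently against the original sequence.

Codon 1 (TAC, Tyr): 1 synonymous substitution.
Codon 2 (TCC, Ser): 3 synonymous substitutions.
Total: 1 + 3 = 4.

4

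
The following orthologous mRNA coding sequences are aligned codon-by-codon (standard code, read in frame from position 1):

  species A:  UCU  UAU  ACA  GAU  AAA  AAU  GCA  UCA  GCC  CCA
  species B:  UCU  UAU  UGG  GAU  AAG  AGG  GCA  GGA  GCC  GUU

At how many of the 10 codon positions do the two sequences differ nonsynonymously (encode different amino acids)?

4

Codon 1: UCU Ser / UCU Ser — identical.
Codon 2: UAU Tyr / UAU Tyr — identical.
Codon 3: ACA Thr / UGG Trp — nonsynonymous.
Codon 4: GAU Asp / GAU Asp — identical.
Codon 5: AAA Lys / AAG Lys — synonymous.
Codon 6: AAU Asn / AGG Arg — nonsynonymous.
Codon 7: GCA Ala / GCA Ala — identical.
Codon 8: UCA Ser / GGA Gly — nonsynonymous.
Codon 9: GCC Ala / GCC Ala — identical.
Codon 10: CCA Pro / GUU Val — nonsynonymous.
Nonsynonymous differences: 4.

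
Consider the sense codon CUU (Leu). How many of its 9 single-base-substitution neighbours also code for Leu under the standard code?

Position 1: none → 0 synonymous.
Position 2: none → 0 synonymous.
Position 3: CUC, CUA, CUG → 3 synonymous.
Total: 0 + 0 + 3 = 3.

3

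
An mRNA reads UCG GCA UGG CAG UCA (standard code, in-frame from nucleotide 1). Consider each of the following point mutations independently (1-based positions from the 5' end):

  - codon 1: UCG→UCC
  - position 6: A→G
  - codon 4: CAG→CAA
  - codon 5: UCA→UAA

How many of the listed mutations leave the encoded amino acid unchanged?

Codon 1: UCG (Ser) → UCC (Ser) — synonymous.
Codon 2: GCA (Ala) → GCG (Ala) — synonymous.
Codon 4: CAG (Gln) → CAA (Gln) — synonymous.
Codon 5: UCA (Ser) → UAA (Stop) — nonsense.
Synonymous: 3 of 4.

3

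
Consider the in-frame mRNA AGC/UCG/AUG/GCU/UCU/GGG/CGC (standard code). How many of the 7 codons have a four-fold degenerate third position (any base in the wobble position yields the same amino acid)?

Codon 1 AGC (Ser): third position 2-fold.
Codon 2 UCG (Ser): third position 4-fold.
Codon 3 AUG (Met): third position 1-fold.
Codon 4 GCU (Ala): third position 4-fold.
Codon 5 UCU (Ser): third position 4-fold.
Codon 6 GGG (Gly): third position 4-fold.
Codon 7 CGC (Arg): third position 4-fold.
Four-fold degenerate third positions: 5.

5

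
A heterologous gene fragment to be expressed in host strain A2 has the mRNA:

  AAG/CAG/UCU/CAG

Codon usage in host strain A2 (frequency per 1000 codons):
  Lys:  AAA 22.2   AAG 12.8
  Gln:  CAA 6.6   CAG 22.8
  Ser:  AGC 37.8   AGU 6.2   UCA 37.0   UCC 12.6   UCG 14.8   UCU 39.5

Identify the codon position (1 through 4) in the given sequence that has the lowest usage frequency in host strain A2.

1

Codon 1 AAG (Lys): 12.8 per 1000.
Codon 2 CAG (Gln): 22.8 per 1000.
Codon 3 UCU (Ser): 39.5 per 1000.
Codon 4 CAG (Gln): 22.8 per 1000.
Lowest frequency is 12.8 at codon 1.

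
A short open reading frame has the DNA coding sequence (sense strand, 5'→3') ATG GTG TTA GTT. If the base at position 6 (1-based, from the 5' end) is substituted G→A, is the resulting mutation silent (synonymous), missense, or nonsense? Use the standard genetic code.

silent

Position 6 falls in codon 2: GTG → Val.
After the substitution the codon is GTA → Val.
Both encode Val, so the change is synonymous.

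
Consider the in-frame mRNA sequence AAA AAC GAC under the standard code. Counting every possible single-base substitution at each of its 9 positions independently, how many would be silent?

3

Codon 1 (AAA, Lys): 1 synonymous substitution.
Codon 2 (AAC, Asn): 1 synonymous substitution.
Codon 3 (GAC, Asp): 1 synonymous substitution.
Total: 1 + 1 + 1 = 3.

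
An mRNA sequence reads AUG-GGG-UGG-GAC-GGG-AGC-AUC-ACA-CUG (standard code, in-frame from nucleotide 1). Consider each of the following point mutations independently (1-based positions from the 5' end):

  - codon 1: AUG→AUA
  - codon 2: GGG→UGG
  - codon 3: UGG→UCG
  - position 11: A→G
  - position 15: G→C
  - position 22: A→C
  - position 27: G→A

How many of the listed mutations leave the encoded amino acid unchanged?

2

Codon 1: AUG (Met) → AUA (Ile) — missense.
Codon 2: GGG (Gly) → UGG (Trp) — missense.
Codon 3: UGG (Trp) → UCG (Ser) — missense.
Codon 4: GAC (Asp) → GGC (Gly) — missense.
Codon 5: GGG (Gly) → GGC (Gly) — synonymous.
Codon 8: ACA (Thr) → CCA (Pro) — missense.
Codon 9: CUG (Leu) → CUA (Leu) — synonymous.
Synonymous: 2 of 7.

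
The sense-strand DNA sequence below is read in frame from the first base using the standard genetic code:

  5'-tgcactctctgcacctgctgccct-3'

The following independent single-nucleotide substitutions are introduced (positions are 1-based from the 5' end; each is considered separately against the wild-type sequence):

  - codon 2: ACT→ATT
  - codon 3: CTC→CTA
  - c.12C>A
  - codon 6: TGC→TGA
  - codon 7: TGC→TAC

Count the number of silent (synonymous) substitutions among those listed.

1

Codon 2: ACT (Thr) → ATT (Ile) — missense.
Codon 3: CTC (Leu) → CTA (Leu) — synonymous.
Codon 4: TGC (Cys) → TGA (Stop) — nonsense.
Codon 6: TGC (Cys) → TGA (Stop) — nonsense.
Codon 7: TGC (Cys) → TAC (Tyr) — missense.
Synonymous: 1 of 5.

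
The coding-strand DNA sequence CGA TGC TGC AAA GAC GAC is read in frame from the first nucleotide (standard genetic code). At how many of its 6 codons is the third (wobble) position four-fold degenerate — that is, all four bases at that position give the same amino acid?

Codon 1 CGA (Arg): third position 4-fold.
Codon 2 TGC (Cys): third position 2-fold.
Codon 3 TGC (Cys): third position 2-fold.
Codon 4 AAA (Lys): third position 2-fold.
Codon 5 GAC (Asp): third position 2-fold.
Codon 6 GAC (Asp): third position 2-fold.
Four-fold degenerate third positions: 1.

1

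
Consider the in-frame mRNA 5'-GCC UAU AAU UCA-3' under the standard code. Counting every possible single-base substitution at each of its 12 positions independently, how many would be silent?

Codon 1 (GCC, Ala): 3 synonymous substitutions.
Codon 2 (UAU, Tyr): 1 synonymous substitution.
Codon 3 (AAU, Asn): 1 synonymous substitution.
Codon 4 (UCA, Ser): 3 synonymous substitutions.
Total: 3 + 1 + 1 + 3 = 8.

8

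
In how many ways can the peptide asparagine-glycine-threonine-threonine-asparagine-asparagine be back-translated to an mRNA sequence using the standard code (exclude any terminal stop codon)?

512

Asn: 2 codons.
Gly: 4 codons.
Thr: 4 codons.
Thr: 4 codons.
Asn: 2 codons.
Asn: 2 codons.
2 × 4 × 4 × 4 × 2 × 2 = 512.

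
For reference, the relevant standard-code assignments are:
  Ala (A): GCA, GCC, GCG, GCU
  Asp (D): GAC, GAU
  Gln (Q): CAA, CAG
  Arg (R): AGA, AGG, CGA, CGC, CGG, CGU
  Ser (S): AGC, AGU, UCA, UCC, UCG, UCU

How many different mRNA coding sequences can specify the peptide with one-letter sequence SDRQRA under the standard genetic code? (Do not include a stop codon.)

Ser: 6 codons.
Asp: 2 codons.
Arg: 6 codons.
Gln: 2 codons.
Arg: 6 codons.
Ala: 4 codons.
6 × 2 × 6 × 2 × 6 × 4 = 3456.

3456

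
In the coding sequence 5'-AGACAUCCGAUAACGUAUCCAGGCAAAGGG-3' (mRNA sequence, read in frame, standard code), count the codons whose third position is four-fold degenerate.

5

Codon 1 AGA (Arg): third position 2-fold.
Codon 2 CAU (His): third position 2-fold.
Codon 3 CCG (Pro): third position 4-fold.
Codon 4 AUA (Ile): third position 3-fold.
Codon 5 ACG (Thr): third position 4-fold.
Codon 6 UAU (Tyr): third position 2-fold.
Codon 7 CCA (Pro): third position 4-fold.
Codon 8 GGC (Gly): third position 4-fold.
Codon 9 AAA (Lys): third position 2-fold.
Codon 10 GGG (Gly): third position 4-fold.
Four-fold degenerate third positions: 5.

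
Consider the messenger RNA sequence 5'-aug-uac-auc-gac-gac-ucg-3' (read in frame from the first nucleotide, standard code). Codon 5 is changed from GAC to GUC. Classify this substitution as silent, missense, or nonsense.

Position 14 falls in codon 5: GAC → Asp.
After the substitution the codon is GUC → Val.
Asp ≠ Val, so this is a missense mutation.

missense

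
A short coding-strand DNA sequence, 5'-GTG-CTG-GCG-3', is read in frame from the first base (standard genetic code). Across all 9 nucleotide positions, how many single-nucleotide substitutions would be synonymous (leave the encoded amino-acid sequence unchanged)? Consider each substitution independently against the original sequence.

10

Codon 1 (GTG, Val): 3 synonymous substitutions.
Codon 2 (CTG, Leu): 4 synonymous substitutions.
Codon 3 (GCG, Ala): 3 synonymous substitutions.
Total: 3 + 4 + 3 = 10.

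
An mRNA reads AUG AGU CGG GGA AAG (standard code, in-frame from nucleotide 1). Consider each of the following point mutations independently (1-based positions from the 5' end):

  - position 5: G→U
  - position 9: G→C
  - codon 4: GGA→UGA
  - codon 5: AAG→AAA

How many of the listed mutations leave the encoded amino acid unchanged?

2

Codon 2: AGU (Ser) → AUU (Ile) — missense.
Codon 3: CGG (Arg) → CGC (Arg) — synonymous.
Codon 4: GGA (Gly) → UGA (Stop) — nonsense.
Codon 5: AAG (Lys) → AAA (Lys) — synonymous.
Synonymous: 2 of 4.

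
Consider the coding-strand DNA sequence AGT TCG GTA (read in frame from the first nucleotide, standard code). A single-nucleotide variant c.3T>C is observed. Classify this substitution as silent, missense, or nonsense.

Position 3 falls in codon 1: AGT → Ser.
After the substitution the codon is AGC → Ser.
Both encode Ser, so the change is synonymous.

silent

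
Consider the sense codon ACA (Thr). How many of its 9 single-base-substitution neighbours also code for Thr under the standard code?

Position 1: none → 0 synonymous.
Position 2: none → 0 synonymous.
Position 3: ACU, ACC, ACG → 3 synonymous.
Total: 0 + 0 + 3 = 3.

3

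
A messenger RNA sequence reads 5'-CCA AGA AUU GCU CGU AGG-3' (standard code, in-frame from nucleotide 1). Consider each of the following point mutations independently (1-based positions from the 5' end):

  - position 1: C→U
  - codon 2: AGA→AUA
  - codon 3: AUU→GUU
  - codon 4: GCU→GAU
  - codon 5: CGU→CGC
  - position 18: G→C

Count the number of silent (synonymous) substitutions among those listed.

1

Codon 1: CCA (Pro) → UCA (Ser) — missense.
Codon 2: AGA (Arg) → AUA (Ile) — missense.
Codon 3: AUU (Ile) → GUU (Val) — missense.
Codon 4: GCU (Ala) → GAU (Asp) — missense.
Codon 5: CGU (Arg) → CGC (Arg) — synonymous.
Codon 6: AGG (Arg) → AGC (Ser) — missense.
Synonymous: 1 of 6.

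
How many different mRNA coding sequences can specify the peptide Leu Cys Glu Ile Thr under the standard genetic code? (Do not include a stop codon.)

288

Leu: 6 codons.
Cys: 2 codons.
Glu: 2 codons.
Ile: 3 codons.
Thr: 4 codons.
6 × 2 × 2 × 3 × 4 = 288.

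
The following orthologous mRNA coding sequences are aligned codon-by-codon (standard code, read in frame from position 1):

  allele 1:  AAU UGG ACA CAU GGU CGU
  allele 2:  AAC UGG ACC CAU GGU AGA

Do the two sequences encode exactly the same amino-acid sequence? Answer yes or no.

Codon 1: AAU Asn / AAC Asn — synonymous.
Codon 2: UGG Trp / UGG Trp — identical.
Codon 3: ACA Thr / ACC Thr — synonymous.
Codon 4: CAU His / CAU His — identical.
Codon 5: GGU Gly / GGU Gly — identical.
Codon 6: CGU Arg / AGA Arg — synonymous.
Nonsynonymous differences: 0 → same protein.

yes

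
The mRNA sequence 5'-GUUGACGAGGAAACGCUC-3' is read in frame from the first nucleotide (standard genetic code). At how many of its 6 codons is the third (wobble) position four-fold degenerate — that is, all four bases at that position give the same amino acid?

3

Codon 1 GUU (Val): third position 4-fold.
Codon 2 GAC (Asp): third position 2-fold.
Codon 3 GAG (Glu): third position 2-fold.
Codon 4 GAA (Glu): third position 2-fold.
Codon 5 ACG (Thr): third position 4-fold.
Codon 6 CUC (Leu): third position 4-fold.
Four-fold degenerate third positions: 3.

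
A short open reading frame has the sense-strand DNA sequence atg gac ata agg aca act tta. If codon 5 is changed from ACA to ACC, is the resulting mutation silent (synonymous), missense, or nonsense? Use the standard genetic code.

silent

Position 15 falls in codon 5: ACA → Thr.
After the substitution the codon is ACC → Thr.
Both encode Thr, so the change is synonymous.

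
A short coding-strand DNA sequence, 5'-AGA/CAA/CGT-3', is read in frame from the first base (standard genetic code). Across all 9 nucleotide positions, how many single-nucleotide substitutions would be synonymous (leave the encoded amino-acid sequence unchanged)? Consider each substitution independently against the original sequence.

Codon 1 (AGA, Arg): 2 synonymous substitutions.
Codon 2 (CAA, Gln): 1 synonymous substitution.
Codon 3 (CGT, Arg): 3 synonymous substitutions.
Total: 2 + 1 + 3 = 6.

6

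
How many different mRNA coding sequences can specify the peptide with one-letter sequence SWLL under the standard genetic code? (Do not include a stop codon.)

Ser: 6 codons.
Trp: 1 codon.
Leu: 6 codons.
Leu: 6 codons.
6 × 1 × 6 × 6 = 216.

216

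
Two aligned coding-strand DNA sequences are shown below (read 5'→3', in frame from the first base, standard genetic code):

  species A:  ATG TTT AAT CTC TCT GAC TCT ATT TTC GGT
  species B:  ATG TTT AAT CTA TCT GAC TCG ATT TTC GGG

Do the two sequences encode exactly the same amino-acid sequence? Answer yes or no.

Codon 1: ATG Met / ATG Met — identical.
Codon 2: TTT Phe / TTT Phe — identical.
Codon 3: AAT Asn / AAT Asn — identical.
Codon 4: CTC Leu / CTA Leu — synonymous.
Codon 5: TCT Ser / TCT Ser — identical.
Codon 6: GAC Asp / GAC Asp — identical.
Codon 7: TCT Ser / TCG Ser — synonymous.
Codon 8: ATT Ile / ATT Ile — identical.
Codon 9: TTC Phe / TTC Phe — identical.
Codon 10: GGT Gly / GGG Gly — synonymous.
Nonsynonymous differences: 0 → same protein.

yes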